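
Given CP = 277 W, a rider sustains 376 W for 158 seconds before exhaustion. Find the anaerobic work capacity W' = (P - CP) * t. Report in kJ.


Excess power = 376 - 277 = 99 W
Work above CP = 99 * 158 = 15642 J
W' = 15.642 kJ

15.642 kJ


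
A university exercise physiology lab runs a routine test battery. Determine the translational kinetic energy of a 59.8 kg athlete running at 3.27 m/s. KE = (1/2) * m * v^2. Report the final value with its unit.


KE = 0.5 * m * v^2
= 0.5 * 59.8 * 3.27^2
= 0.5 * 59.8 * 10.6929
= 319.72 J

319.72 J


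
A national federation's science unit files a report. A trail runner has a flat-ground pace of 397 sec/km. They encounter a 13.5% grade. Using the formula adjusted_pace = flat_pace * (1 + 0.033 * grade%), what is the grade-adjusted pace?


Grade factor = 1 + 0.033 * 13.5 = 1.4455
Adjusted = 397 * 1.4455 = 573.86 sec/km

573.86 s/km


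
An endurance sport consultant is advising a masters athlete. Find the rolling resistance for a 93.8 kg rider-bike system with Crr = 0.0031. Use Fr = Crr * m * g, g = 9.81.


m * g = 93.8 * 9.81 = 920.178 N
Fr = 0.0031 * 920.178 = 2.853 N

2.853 N


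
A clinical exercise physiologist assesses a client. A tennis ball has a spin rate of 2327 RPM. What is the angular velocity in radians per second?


Convert RPM to rad/s: multiply by 2*pi and divide by 60
omega = 2327 * 2 * pi / 60
= 243.683 rad/s

243.683 rad/s


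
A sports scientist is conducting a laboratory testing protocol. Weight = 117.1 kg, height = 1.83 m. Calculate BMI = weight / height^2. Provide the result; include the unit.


height^2 = 1.83^2 = 3.3489
BMI = 117.1 / 3.3489 = 34.97 kg/m^2

34.97 kg/m^2


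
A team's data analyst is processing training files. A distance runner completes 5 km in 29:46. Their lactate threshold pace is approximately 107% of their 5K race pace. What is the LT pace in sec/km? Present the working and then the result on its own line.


Convert to seconds: 29 min 46 s = 1786 s
Pace per km = 1786 / 5 = 357.2 s/km
LT pace = 357.2 * 1.07 = 382.2 s/km

382.2 s/km


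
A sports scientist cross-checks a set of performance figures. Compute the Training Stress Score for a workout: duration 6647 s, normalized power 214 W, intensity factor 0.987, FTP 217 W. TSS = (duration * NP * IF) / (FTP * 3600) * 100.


Product = 6647 * 214 * 0.987 = 1403966.046
Base = 217 * 3600 = 781200
TSS = 1403966.046 / 781200 * 100 = 179.72

179.72 TSS


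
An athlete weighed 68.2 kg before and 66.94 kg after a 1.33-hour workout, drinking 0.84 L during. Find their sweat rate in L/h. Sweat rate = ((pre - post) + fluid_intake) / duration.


Body mass change = 1.26 kg
Total sweat loss = 1.26 + 0.84 = 2.1 L
Rate = 2.1 / 1.33 = 1.579 L/h

1.579 L/h


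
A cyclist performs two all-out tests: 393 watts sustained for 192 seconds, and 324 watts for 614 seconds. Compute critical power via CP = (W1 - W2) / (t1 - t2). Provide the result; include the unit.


W1 = P1 * t1 = 393 * 192 = 75456 J
W2 = P2 * t2 = 324 * 614 = 198936 J
CP = (75456 - 198936) / (192 - 614)
= 292.61 W

292.61 W


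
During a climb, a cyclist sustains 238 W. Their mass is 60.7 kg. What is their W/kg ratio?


Power-to-weight = 238 W / 60.7 kg
= 3.921 W/kg

3.921 W/kg


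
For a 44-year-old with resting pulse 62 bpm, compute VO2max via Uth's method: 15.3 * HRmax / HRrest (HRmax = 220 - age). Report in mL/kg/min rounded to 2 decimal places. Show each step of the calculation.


Step 1: HRmax = 220 - 44 = 176 bpm
Step 2: Ratio = 176 / 62 = 2.8387
Step 3: VO2max = 15.3 * 2.8387 = 43.43 mL/kg/min

43.43 mL/kg/min


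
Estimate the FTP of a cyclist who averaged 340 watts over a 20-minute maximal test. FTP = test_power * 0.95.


FTP = 340 * 0.95 = 323.0 W

323.0 W


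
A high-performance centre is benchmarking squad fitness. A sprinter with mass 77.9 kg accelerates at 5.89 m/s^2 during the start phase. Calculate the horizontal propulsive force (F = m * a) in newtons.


F = m * a
= 77.9 * 5.89
= 458.83 N

458.83 N


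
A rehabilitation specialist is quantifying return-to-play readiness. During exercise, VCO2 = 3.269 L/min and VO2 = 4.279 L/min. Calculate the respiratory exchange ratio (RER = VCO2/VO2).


RER = VCO2 / VO2
= 3.269 / 4.279
= 0.764

0.764


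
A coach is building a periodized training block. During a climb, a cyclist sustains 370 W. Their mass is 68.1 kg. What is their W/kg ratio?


Power-to-weight = 370 W / 68.1 kg
= 5.433 W/kg

5.433 W/kg


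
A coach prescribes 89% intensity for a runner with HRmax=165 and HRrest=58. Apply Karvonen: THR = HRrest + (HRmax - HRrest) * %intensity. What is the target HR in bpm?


Heart rate reserve = 165 - 58 = 107
Intensity fraction = 89 / 100 = 0.89
THR = 58 + 107 * 0.89 = 153.23 bpm

153.23 bpm


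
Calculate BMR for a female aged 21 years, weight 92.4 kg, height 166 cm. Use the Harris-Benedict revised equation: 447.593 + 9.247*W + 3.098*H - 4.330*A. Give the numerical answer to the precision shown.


Substituting values:
W term = 9.247 * 92.4 = 854.4228
H term = 3.098 * 166 = 514.268
A term = 4.330 * 21 = 90.93
BMR = 1725.35 kcal/day

1725.35 kcal/day


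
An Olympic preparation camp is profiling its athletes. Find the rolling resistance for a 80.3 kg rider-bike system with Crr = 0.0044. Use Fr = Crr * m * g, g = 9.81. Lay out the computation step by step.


m * g = 80.3 * 9.81 = 787.743 N
Fr = 0.0044 * 787.743 = 3.466 N

3.466 N


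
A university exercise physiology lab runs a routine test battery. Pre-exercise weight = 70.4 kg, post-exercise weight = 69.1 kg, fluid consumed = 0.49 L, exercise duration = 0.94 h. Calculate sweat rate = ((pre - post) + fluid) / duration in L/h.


Weight loss = 70.4 - 69.1 = 1.3 kg (approx L)
Total sweat = 1.3 + 0.49 = 1.79 L
Sweat rate = 1.79 / 0.94 = 1.904 L/h

1.904 L/h


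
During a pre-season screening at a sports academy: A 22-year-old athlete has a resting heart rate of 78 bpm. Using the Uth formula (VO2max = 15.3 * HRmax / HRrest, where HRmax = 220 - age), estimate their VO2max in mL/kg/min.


HRmax = 220 - 22 = 198 bpm
Ratio = HRmax / HRrest = 198 / 78 = 2.5385
VO2max = 15.3 * 2.5385 = 38.84 mL/kg/min

38.84 mL/kg/min


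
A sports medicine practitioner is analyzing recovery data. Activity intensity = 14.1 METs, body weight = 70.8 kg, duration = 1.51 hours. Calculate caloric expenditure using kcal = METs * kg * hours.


kcal = 14.1 * 70.8 * 1.51
= 998.28 * 1.51
= 1507.4 kcal

1507.4 kcal


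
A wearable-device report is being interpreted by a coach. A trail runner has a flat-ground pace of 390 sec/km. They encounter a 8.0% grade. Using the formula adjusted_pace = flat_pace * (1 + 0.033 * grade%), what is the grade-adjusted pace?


Grade factor = 1 + 0.033 * 8.0 = 1.264
Adjusted = 390 * 1.264 = 492.96 sec/km

492.96 s/km


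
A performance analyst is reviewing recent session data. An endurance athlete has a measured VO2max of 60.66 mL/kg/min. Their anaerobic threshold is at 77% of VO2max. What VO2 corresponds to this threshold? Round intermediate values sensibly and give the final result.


Anaerobic threshold VO2 = VO2max * 77%
= 60.66 * 0.77
= 46.71 mL/kg/min

46.71 mL/kg/min


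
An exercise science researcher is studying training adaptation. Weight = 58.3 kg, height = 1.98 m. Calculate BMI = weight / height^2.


height^2 = 1.98^2 = 3.9204
BMI = 58.3 / 3.9204 = 14.87 kg/m^2

14.87 kg/m^2


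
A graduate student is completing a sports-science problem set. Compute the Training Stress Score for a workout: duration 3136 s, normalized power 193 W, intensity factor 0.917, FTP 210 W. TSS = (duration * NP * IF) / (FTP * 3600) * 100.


Product = 3136 * 193 * 0.917 = 555012.416
Base = 210 * 3600 = 756000
TSS = 555012.416 / 756000 * 100 = 73.41

73.41 TSS


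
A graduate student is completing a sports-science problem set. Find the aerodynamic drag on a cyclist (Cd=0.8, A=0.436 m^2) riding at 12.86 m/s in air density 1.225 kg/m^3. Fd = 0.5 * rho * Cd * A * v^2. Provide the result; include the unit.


Fd = 0.5 * 1.225 * 0.8 * 0.436 * 12.86^2
= 0.5 * 1.225 * 0.8 * 0.436 * 165.3796
= 35.332 N

35.332 N


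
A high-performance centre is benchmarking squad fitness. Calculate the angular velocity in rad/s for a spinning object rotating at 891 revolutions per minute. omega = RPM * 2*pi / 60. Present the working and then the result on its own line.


omega = RPM * 2*pi / 60
= 891 * 6.28318531 / 60
= 93.305 rad/s

93.305 rad/s


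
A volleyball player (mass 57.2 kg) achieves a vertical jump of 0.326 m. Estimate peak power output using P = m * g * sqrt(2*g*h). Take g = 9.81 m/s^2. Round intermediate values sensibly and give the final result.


2 * g * h = 2 * 9.81 * 0.326 = 6.39612
sqrt(6.39612) = 2.529055 m/s
P = 57.2 * 9.81 * 2.529055 = 1419.13 W

1419.13 W


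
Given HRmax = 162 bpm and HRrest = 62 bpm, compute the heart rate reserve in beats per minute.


Heart rate reserve = maximum HR minus resting HR
HRR = 162 - 62 = 100 bpm

100 bpm


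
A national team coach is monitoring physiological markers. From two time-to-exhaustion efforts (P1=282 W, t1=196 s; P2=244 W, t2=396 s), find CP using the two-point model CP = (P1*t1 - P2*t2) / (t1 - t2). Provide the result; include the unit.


Work in trial 1 = 55272 J
Work in trial 2 = 96624 J
Delta work = -41352 J
Delta time = -200 s
CP = -41352 / -200 = 206.76 W

206.76 W


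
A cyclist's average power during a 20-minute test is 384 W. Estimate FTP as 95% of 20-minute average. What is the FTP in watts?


FTP = 20-min power * 0.95
= 384 * 0.95
= 364.8 W

364.8 W


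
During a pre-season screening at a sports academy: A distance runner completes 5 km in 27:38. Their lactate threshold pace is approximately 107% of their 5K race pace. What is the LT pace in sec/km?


Convert to seconds: 27 min 38 s = 1658 s
Pace per km = 1658 / 5 = 331.6 s/km
LT pace = 331.6 * 1.07 = 354.81 s/km

354.81 s/km


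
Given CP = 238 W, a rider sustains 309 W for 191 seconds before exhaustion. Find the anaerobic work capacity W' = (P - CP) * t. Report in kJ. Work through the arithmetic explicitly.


Excess power = 309 - 238 = 71 W
Work above CP = 71 * 191 = 13561 J
W' = 13.561 kJ

13.561 kJ


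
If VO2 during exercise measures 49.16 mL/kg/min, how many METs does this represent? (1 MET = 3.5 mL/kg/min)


METs = VO2 / 3.5 = 49.16 / 3.5 = 14.05

14.05 METs


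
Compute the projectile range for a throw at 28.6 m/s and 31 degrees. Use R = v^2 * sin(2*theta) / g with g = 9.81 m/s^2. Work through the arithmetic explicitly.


Two times the angle = 62 degrees
sin(62) = 0.882948
R = 817.96 * 0.882948 / 9.81 = 73.62 m

73.62 m


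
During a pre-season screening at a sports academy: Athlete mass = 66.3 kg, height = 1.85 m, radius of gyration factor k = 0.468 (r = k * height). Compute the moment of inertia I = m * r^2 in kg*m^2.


r = k * height = 0.468 * 1.85 = 0.8658 m
r^2 = 0.8658^2 = 0.74961
I = 66.3 * 0.74961 = 49.699 kg*m^2

49.699 kg*m^2


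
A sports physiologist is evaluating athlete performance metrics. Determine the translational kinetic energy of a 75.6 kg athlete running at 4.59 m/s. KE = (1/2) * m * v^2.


KE = 0.5 * m * v^2
= 0.5 * 75.6 * 4.59^2
= 0.5 * 75.6 * 21.0681
= 796.37 J

796.37 J


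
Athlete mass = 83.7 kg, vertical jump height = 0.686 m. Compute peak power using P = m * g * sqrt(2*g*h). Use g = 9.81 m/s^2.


sqrt(2 * 9.81 * 0.686) = sqrt(13.45932) = 3.668695 m/s
P = 83.7 * 9.81 * 3.668695
= 3012.35 W

3012.35 W


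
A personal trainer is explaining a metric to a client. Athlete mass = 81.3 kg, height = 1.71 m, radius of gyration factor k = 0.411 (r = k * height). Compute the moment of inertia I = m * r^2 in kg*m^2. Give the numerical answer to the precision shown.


r = k * height = 0.411 * 1.71 = 0.70281 m
r^2 = 0.70281^2 = 0.493942
I = 81.3 * 0.493942 = 40.157 kg*m^2

40.157 kg*m^2


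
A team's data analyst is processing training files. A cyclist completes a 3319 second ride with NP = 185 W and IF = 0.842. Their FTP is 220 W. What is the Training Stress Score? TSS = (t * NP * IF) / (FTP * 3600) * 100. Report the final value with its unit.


t * NP * IF = 3319 * 185 * 0.842 = 517000.63
FTP * 3600 = 792000
TSS = (517000.63 / 792000) * 100 = 65.28

65.28 TSS


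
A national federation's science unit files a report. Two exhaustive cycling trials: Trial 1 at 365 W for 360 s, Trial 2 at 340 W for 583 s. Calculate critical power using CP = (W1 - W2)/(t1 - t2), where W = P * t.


W1 = 365 * 360 = 131400 J
W2 = 340 * 583 = 198220 J
CP = (131400 - 198220) / (360 - 583)
= -66820 / -223
= 299.64 W

299.64 W


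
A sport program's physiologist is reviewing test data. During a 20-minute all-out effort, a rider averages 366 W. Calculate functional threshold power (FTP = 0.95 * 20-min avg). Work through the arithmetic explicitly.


FTP = 0.95 * 366
= 347.7 W

347.7 W


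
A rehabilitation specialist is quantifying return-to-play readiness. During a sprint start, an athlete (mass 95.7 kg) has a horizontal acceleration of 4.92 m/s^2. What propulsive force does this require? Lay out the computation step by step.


Propulsive force = mass * acceleration
= 95.7 kg * 4.92 m/s^2
= 470.84 N

470.84 N


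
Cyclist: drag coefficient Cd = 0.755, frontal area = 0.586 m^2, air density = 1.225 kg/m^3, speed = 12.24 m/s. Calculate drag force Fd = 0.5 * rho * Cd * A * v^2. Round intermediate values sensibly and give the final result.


v^2 = 12.24^2 = 149.8176
Fd = 0.5 * 1.225 * 0.755 * 0.586 * 149.8176
= 40.599 N

40.599 N


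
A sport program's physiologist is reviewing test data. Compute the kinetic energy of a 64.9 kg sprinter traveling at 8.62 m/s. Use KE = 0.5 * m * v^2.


Velocity squared = 74.3044
KE = 0.5 * 64.9 * 74.3044 = 2411.18 J

2411.18 J


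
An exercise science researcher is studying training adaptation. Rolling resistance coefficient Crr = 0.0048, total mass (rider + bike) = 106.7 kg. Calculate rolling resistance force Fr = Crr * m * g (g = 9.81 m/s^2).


Fr = Crr * m * g
= 0.0048 * 106.7 * 9.81
= 5.024 N

5.024 N


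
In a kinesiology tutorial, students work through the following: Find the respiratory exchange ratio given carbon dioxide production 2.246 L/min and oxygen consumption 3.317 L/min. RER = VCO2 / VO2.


VCO2 = 2.246 L/min
VO2 = 3.317 L/min
RER = 2.246 / 3.317 = 0.6771

0.6771


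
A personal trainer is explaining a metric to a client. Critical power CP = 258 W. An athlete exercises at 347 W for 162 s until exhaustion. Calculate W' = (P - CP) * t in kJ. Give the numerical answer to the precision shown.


P - CP = 347 - 258 = 89 W
W' = 89 * 162 = 14418 J
= 14418 / 1000 = 14.418 kJ

14.418 kJ


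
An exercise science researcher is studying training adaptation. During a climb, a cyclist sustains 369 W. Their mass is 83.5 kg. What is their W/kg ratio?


Power-to-weight = 369 W / 83.5 kg
= 4.419 W/kg

4.419 W/kg


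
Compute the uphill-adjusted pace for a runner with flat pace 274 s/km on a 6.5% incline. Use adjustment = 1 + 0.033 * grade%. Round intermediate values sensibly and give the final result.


Adjustment factor = 1 + 0.033 * 6.5 = 1.2145
Grade-adjusted pace = 274 * 1.2145 = 332.77 s/km

332.77 s/km


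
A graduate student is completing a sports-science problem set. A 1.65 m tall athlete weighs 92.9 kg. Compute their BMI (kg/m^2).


height^2 = 2.7225 m^2
BMI = 92.9 / 2.7225 = 34.12 kg/m^2

34.12 kg/m^2


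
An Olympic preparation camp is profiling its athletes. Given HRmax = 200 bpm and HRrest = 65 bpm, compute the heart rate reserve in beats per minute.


Heart rate reserve = maximum HR minus resting HR
HRR = 200 - 65 = 135 bpm

135 bpm


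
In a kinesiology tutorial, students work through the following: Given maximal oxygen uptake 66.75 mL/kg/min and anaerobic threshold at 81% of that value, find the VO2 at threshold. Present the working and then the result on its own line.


Percentage as decimal = 0.81
VO2 at AT = 66.75 * 0.81 = 54.07 mL/kg/min

54.07 mL/kg/min


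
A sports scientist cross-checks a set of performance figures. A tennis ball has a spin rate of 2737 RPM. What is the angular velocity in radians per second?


Convert RPM to rad/s: multiply by 2*pi and divide by 60
omega = 2737 * 2 * pi / 60
= 286.618 rad/s

286.618 rad/s


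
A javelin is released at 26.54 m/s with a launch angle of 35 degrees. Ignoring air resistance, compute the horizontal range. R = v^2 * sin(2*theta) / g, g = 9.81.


Launch speed squared = 704.3716
sin(2 * 35 deg) = 0.939693
Range = 704.3716 * 0.939693 / 9.81
= 67.471 m

67.471 m


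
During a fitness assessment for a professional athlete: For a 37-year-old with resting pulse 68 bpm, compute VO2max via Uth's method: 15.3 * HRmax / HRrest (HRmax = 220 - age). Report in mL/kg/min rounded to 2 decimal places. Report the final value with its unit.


Step 1: HRmax = 220 - 37 = 183 bpm
Step 2: Ratio = 183 / 68 = 2.6912
Step 3: VO2max = 15.3 * 2.6912 = 41.18 mL/kg/min

41.18 mL/kg/min


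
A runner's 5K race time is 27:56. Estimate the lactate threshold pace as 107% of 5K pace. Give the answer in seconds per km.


Total race time = 27*60 + 56 = 1676 seconds
5K pace = 1676 / 5 = 335.2 sec/km
LT pace = 335.2 * 1.07 = 358.66 sec/km

358.66 s/km


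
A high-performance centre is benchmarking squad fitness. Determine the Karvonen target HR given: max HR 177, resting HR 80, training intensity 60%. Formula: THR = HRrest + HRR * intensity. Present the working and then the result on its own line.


HRR = HRmax - HRrest = 177 - 80 = 97
THR = 80 + 97 * 0.6
= 138.2 bpm

138.2 bpm


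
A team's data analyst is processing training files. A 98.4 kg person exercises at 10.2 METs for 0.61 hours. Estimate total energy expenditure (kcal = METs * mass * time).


Energy = METs * mass(kg) * time(h)
= 10.2 * 98.4 * 0.61
= 612.24 kcal

612.24 kcal


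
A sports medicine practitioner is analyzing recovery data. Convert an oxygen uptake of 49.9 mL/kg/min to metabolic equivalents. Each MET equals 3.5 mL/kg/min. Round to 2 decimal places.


One MET = 3.5 mL/kg/min
Number of METs = 49.9 / 3.5
= 14.26 METs

14.26 METs


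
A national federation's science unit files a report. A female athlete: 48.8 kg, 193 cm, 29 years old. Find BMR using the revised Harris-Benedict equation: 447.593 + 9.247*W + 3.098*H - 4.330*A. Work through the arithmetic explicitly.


Intercept = 447.593
Weight contribution = 9.247 * 48.8 = 451.2536
Height contribution = 3.098 * 193 = 597.914
Age contribution = 4.33 * 29 = 125.57
BMR = 447.593 + 451.2536 + 597.914 - 125.57
= 1371.19 kcal/day

1371.19 kcal/day


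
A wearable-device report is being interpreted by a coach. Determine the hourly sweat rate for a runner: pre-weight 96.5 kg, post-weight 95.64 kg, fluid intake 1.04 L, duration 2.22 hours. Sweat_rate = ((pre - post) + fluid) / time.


Mass lost = 96.5 - 95.64 = 0.86 kg
Add fluid consumed: 0.86 + 1.04 = 1.9 L total sweat
Sweat rate = 1.9 / 2.22 = 0.856 L/h

0.856 L/h


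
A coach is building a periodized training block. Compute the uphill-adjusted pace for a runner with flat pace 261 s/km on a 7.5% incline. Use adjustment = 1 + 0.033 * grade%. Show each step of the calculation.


Adjustment factor = 1 + 0.033 * 7.5 = 1.2475
Grade-adjusted pace = 261 * 1.2475 = 325.6 s/km

325.6 s/km


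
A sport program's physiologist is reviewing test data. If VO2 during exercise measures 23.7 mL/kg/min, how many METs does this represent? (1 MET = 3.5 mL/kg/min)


METs = VO2 / 3.5 = 23.7 / 3.5 = 6.77

6.77 METs


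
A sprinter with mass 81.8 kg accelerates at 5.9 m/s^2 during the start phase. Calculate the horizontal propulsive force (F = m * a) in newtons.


F = m * a
= 81.8 * 5.9
= 482.62 N

482.62 N


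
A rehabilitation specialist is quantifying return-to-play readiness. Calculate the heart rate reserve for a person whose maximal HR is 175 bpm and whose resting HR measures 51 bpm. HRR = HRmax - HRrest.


HRmax = 175 bpm
HRrest = 51 bpm
HRR = 175 - 51 = 124 bpm

124 bpm


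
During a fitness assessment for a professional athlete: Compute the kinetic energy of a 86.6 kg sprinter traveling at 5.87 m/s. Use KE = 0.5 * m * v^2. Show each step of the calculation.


Velocity squared = 34.4569
KE = 0.5 * 86.6 * 34.4569 = 1491.98 J

1491.98 J


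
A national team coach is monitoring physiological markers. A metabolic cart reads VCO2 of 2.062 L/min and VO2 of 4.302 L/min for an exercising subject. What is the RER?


RER = VCO2 / VO2 = 2.062 / 4.302 = 0.4793

0.4793


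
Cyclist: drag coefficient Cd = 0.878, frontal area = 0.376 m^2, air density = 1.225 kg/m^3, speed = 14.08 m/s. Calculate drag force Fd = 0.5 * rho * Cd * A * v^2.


v^2 = 14.08^2 = 198.2464
Fd = 0.5 * 1.225 * 0.878 * 0.376 * 198.2464
= 40.086 N

40.086 N


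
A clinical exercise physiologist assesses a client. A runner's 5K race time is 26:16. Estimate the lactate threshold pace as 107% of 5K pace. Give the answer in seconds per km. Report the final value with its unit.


Total race time = 26*60 + 16 = 1576 seconds
5K pace = 1576 / 5 = 315.2 sec/km
LT pace = 315.2 * 1.07 = 337.26 sec/km

337.26 s/km


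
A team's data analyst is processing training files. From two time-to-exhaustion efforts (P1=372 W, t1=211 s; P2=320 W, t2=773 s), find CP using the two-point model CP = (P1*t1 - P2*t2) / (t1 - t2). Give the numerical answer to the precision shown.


Work in trial 1 = 78492 J
Work in trial 2 = 247360 J
Delta work = -168868 J
Delta time = -562 s
CP = -168868 / -562 = 300.48 W

300.48 W


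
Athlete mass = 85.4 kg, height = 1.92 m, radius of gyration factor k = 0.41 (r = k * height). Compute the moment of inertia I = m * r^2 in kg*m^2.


r = k * height = 0.41 * 1.92 = 0.7872 m
r^2 = 0.7872^2 = 0.619684
I = 85.4 * 0.619684 = 52.921 kg*m^2

52.921 kg*m^2


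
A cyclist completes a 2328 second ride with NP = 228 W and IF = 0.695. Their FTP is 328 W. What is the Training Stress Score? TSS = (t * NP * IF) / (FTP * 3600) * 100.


t * NP * IF = 2328 * 228 * 0.695 = 368894.88
FTP * 3600 = 1180800
TSS = (368894.88 / 1180800) * 100 = 31.24

31.24 TSS


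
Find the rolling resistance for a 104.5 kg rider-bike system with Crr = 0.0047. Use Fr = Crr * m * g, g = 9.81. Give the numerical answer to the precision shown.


m * g = 104.5 * 9.81 = 1025.145 N
Fr = 0.0047 * 1025.145 = 4.818 N

4.818 N


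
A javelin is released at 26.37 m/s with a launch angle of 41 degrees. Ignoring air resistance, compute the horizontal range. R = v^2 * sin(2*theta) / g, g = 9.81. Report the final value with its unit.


Launch speed squared = 695.3769
sin(2 * 41 deg) = 0.990268
Range = 695.3769 * 0.990268 / 9.81
= 70.195 m

70.195 m


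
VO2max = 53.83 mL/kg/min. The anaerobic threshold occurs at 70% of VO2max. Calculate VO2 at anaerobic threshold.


AT fraction = 70 / 100 = 0.7
AT VO2 = 53.83 * 0.7
= 37.68 mL/kg/min

37.68 mL/kg/min


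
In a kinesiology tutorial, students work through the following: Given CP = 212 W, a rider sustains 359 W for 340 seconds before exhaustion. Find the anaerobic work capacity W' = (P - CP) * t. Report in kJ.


Excess power = 359 - 212 = 147 W
Work above CP = 147 * 340 = 49980 J
W' = 49.98 kJ

49.98 kJ


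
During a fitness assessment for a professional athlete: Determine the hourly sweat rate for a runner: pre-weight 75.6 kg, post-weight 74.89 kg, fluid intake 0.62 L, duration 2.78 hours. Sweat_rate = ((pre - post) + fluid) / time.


Mass lost = 75.6 - 74.89 = 0.71 kg
Add fluid consumed: 0.71 + 0.62 = 1.33 L total sweat
Sweat rate = 1.33 / 2.78 = 0.478 L/h

0.478 L/h


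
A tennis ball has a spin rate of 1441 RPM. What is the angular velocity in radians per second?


Convert RPM to rad/s: multiply by 2*pi and divide by 60
omega = 1441 * 2 * pi / 60
= 150.901 rad/s

150.901 rad/s


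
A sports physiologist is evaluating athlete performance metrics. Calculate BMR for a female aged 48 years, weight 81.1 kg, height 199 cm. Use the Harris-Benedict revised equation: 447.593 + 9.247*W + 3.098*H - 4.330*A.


Substituting values:
W term = 9.247 * 81.1 = 749.9317
H term = 3.098 * 199 = 616.502
A term = 4.330 * 48 = 207.84
BMR = 1606.19 kcal/day

1606.19 kcal/day


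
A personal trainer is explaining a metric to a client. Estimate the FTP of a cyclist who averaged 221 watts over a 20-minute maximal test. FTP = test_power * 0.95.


FTP = 221 * 0.95 = 209.95 W

209.95 W


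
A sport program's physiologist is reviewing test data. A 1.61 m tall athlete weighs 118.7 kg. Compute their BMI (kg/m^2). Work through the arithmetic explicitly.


height^2 = 2.5921 m^2
BMI = 118.7 / 2.5921 = 45.79 kg/m^2

45.79 kg/m^2


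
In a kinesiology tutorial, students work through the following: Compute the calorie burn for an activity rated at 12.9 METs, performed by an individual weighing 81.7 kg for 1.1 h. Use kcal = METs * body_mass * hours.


Product of METs and mass = 12.9 * 81.7 = 1053.93
Total kcal = 1053.93 * 1.1 = 1159.32 kcal

1159.32 kcal


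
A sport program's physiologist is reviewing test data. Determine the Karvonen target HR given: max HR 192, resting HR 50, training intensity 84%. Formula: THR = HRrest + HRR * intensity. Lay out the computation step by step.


HRR = HRmax - HRrest = 192 - 50 = 142
THR = 50 + 142 * 0.84
= 169.28 bpm

169.28 bpm


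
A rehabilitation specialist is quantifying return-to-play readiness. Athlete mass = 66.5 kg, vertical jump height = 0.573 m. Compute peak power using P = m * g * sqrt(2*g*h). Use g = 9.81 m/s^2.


sqrt(2 * 9.81 * 0.573) = sqrt(11.24226) = 3.352948 m/s
P = 66.5 * 9.81 * 3.352948
= 2187.35 W

2187.35 W


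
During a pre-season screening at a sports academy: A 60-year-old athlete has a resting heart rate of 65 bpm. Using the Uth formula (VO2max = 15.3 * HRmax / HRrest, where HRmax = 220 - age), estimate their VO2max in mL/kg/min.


HRmax = 220 - 60 = 160 bpm
Ratio = HRmax / HRrest = 160 / 65 = 2.4615
VO2max = 15.3 * 2.4615 = 37.66 mL/kg/min

37.66 mL/kg/min


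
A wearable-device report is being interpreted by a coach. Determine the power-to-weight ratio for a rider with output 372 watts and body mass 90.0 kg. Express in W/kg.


P/W = 372 / 90.0 = 4.133 W/kg

4.133 W/kg


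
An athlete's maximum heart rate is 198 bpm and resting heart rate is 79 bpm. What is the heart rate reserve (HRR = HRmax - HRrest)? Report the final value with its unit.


HRR = HRmax - HRrest
= 198 - 79
= 119 bpm

119 bpm


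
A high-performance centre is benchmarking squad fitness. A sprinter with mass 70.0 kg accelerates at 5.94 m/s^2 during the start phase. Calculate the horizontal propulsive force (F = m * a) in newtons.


F = m * a
= 70.0 * 5.94
= 415.8 N

415.8 N


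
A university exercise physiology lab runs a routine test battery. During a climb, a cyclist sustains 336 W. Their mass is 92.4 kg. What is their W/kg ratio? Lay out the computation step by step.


Power-to-weight = 336 W / 92.4 kg
= 3.636 W/kg

3.636 W/kg


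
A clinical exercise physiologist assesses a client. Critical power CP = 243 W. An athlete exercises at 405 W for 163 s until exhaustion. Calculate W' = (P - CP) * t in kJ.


P - CP = 405 - 243 = 162 W
W' = 162 * 163 = 26406 J
= 26406 / 1000 = 26.406 kJ

26.406 kJ


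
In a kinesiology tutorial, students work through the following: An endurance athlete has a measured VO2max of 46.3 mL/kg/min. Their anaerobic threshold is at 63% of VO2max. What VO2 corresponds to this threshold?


Anaerobic threshold VO2 = VO2max * 63%
= 46.3 * 0.63
= 29.17 mL/kg/min

29.17 mL/kg/min


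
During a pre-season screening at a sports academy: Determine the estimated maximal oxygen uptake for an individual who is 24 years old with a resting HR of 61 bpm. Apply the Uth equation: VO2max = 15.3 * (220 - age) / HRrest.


HRmax = 220 - 24 = 196
VO2max = 15.3 * (196 / 61)
= 15.3 * 3.2131
= 49.16 mL/kg/min

49.16 mL/kg/min


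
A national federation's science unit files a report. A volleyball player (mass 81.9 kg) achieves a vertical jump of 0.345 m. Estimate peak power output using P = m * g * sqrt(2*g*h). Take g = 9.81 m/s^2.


2 * g * h = 2 * 9.81 * 0.345 = 6.7689
sqrt(6.7689) = 2.601711 m/s
P = 81.9 * 9.81 * 2.601711 = 2090.32 W

2090.32 W


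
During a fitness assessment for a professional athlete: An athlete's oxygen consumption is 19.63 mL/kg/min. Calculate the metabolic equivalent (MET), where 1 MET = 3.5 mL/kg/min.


MET = VO2 / 3.5
= 19.63 / 3.5
= 5.61 METs

5.61 METs


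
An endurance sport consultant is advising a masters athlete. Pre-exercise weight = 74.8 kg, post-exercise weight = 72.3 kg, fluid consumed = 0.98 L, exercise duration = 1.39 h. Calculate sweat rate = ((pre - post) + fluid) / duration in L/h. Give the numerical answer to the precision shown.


Weight loss = 74.8 - 72.3 = 2.5 kg (approx L)
Total sweat = 2.5 + 0.98 = 3.48 L
Sweat rate = 3.48 / 1.39 = 2.504 L/h

2.504 L/h


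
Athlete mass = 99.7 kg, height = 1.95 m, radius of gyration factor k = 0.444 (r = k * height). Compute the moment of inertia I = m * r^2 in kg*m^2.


r = k * height = 0.444 * 1.95 = 0.8658 m
r^2 = 0.8658^2 = 0.74961
I = 99.7 * 0.74961 = 74.736 kg*m^2

74.736 kg*m^2


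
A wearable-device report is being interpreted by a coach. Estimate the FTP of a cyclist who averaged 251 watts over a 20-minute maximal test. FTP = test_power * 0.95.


FTP = 251 * 0.95 = 238.45 W

238.45 W


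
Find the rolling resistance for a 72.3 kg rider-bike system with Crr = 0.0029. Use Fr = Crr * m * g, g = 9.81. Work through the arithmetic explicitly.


m * g = 72.3 * 9.81 = 709.263 N
Fr = 0.0029 * 709.263 = 2.057 N

2.057 N


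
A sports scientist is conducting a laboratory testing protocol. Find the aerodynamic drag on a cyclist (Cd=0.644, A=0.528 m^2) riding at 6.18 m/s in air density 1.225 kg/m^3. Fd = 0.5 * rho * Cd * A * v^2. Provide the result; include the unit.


Fd = 0.5 * 1.225 * 0.644 * 0.528 * 6.18^2
= 0.5 * 1.225 * 0.644 * 0.528 * 38.1924
= 7.954 N

7.954 N


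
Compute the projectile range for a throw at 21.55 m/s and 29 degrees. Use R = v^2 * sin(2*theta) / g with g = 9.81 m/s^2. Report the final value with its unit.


Two times the angle = 58 degrees
sin(58) = 0.848048
R = 464.4025 * 0.848048 / 9.81 = 40.146 m

40.146 m


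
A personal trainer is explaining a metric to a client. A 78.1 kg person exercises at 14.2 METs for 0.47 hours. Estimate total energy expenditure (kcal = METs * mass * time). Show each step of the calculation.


Energy = METs * mass(kg) * time(h)
= 14.2 * 78.1 * 0.47
= 521.24 kcal

521.24 kcal


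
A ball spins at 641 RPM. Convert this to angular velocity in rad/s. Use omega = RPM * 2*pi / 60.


omega = 641 * 2 * pi / 60
= 641 * 6.28318531 / 60
= 4027.522 / 60
= 67.125 rad/s

67.125 rad/s


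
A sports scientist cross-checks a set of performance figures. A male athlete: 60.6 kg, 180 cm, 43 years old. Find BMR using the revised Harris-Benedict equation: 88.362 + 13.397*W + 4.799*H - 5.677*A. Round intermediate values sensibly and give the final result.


Intercept = 88.362
Weight contribution = 13.397 * 60.6 = 811.8582
Height contribution = 4.799 * 180 = 863.82
Age contribution = 5.677 * 43 = 244.111
BMR = 88.362 + 811.8582 + 863.82 - 244.111
= 1519.93 kcal/day

1519.93 kcal/day


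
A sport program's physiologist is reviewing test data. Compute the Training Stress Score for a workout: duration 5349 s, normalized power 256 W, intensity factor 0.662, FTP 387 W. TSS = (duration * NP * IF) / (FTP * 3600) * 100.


Product = 5349 * 256 * 0.662 = 906505.728
Base = 387 * 3600 = 1393200
TSS = 906505.728 / 1393200 * 100 = 65.07

65.07 TSS


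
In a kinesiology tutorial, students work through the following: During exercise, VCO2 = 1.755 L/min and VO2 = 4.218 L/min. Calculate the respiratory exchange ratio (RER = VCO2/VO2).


RER = VCO2 / VO2
= 1.755 / 4.218
= 0.4161

0.4161


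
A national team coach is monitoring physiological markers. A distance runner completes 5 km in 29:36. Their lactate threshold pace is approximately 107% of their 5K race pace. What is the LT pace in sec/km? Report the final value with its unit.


Convert to seconds: 29 min 36 s = 1776 s
Pace per km = 1776 / 5 = 355.2 s/km
LT pace = 355.2 * 1.07 = 380.06 s/km

380.06 s/km


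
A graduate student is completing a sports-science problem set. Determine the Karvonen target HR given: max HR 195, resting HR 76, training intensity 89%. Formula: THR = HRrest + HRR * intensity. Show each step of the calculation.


HRR = HRmax - HRrest = 195 - 76 = 119
THR = 76 + 119 * 0.89
= 181.91 bpm

181.91 bpm


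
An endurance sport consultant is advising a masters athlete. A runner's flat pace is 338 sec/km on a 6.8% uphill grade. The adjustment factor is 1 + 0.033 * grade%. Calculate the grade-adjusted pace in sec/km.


Factor = 1 + 0.033 * 6.8 = 1.2244
Adjusted pace = 338 * 1.2244
= 413.85 sec/km

413.85 s/km


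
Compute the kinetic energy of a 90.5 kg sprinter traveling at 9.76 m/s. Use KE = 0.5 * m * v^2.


Velocity squared = 95.2576
KE = 0.5 * 90.5 * 95.2576 = 4310.41 J

4310.41 J


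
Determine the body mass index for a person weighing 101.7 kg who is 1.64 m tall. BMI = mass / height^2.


BMI = mass / height^2
= 101.7 / 1.64^2
= 101.7 / 2.6896
= 37.81 kg/m^2

37.81 kg/m^2


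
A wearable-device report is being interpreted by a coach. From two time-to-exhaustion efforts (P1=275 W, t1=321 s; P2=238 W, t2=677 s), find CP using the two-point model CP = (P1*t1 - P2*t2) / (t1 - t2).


Work in trial 1 = 88275 J
Work in trial 2 = 161126 J
Delta work = -72851 J
Delta time = -356 s
CP = -72851 / -356 = 204.64 W

204.64 W


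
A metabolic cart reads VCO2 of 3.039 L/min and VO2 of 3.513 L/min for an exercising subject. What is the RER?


RER = VCO2 / VO2 = 3.039 / 3.513 = 0.8651

0.8651


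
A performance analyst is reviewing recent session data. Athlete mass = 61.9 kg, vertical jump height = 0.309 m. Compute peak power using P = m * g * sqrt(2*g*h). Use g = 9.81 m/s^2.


sqrt(2 * 9.81 * 0.309) = sqrt(6.06258) = 2.462231 m/s
P = 61.9 * 9.81 * 2.462231
= 1495.16 W

1495.16 W


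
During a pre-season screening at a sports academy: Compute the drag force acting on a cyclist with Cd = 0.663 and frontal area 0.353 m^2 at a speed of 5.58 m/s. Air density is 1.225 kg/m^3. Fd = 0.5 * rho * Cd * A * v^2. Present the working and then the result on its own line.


Step 1: v^2 = 31.1364
Step 2: Fd = 0.5 * 1.225 * 0.663 * 0.353 * 31.1364
= 4.463 N

4.463 N


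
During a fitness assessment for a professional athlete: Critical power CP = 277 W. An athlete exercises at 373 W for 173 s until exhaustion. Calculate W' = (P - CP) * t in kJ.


P - CP = 373 - 277 = 96 W
W' = 96 * 173 = 16608 J
= 16608 / 1000 = 16.608 kJ

16.608 kJ


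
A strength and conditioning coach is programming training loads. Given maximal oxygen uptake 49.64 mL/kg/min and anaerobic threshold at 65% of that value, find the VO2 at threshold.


Percentage as decimal = 0.65
VO2 at AT = 49.64 * 0.65 = 32.27 mL/kg/min

32.27 mL/kg/min


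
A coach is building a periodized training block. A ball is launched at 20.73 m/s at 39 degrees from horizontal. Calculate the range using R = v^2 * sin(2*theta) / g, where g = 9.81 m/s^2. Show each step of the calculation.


sin(2 * 39) = sin(78) = 0.978148
v^2 = 20.73^2 = 429.7329
R = 429.7329 * 0.978148 / 9.81
= 42.848 m

42.848 m


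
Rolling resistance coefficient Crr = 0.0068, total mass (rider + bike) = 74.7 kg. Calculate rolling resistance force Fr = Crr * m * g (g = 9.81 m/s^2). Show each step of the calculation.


Fr = Crr * m * g
= 0.0068 * 74.7 * 9.81
= 4.983 N

4.983 N


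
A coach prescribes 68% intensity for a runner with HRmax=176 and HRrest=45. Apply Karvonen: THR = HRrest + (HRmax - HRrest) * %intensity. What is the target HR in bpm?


Heart rate reserve = 176 - 45 = 131
Intensity fraction = 68 / 100 = 0.68
THR = 45 + 131 * 0.68 = 134.08 bpm

134.08 bpm


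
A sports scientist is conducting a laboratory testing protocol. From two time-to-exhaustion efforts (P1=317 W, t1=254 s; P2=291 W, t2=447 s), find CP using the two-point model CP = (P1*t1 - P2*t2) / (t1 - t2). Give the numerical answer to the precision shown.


Work in trial 1 = 80518 J
Work in trial 2 = 130077 J
Delta work = -49559 J
Delta time = -193 s
CP = -49559 / -193 = 256.78 W

256.78 W


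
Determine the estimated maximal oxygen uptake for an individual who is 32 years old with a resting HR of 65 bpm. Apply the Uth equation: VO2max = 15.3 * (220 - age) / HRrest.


HRmax = 220 - 32 = 188
VO2max = 15.3 * (188 / 65)
= 15.3 * 2.8923
= 44.25 mL/kg/min

44.25 mL/kg/min


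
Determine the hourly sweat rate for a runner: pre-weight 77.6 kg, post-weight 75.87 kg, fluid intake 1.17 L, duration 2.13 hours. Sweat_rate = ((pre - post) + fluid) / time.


Mass lost = 77.6 - 75.87 = 1.73 kg
Add fluid consumed: 1.73 + 1.17 = 2.9 L total sweat
Sweat rate = 2.9 / 2.13 = 1.362 L/h

1.362 L/h


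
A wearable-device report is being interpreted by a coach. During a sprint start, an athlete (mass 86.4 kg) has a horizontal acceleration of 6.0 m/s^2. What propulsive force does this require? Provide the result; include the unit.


Propulsive force = mass * acceleration
= 86.4 kg * 6.0 m/s^2
= 518.4 N

518.4 N


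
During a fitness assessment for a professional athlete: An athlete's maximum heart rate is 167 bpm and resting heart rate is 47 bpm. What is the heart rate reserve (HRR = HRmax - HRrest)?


HRR = HRmax - HRrest
= 167 - 47
= 120 bpm

120 bpm


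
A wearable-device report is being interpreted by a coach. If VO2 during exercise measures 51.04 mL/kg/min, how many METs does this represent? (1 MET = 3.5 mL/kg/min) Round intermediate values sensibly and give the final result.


METs = VO2 / 3.5 = 51.04 / 3.5 = 14.58

14.58 METs


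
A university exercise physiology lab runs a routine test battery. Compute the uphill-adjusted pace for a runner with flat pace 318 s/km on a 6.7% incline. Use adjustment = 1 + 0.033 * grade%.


Adjustment factor = 1 + 0.033 * 6.7 = 1.2211
Grade-adjusted pace = 318 * 1.2211 = 388.31 s/km

388.31 s/km


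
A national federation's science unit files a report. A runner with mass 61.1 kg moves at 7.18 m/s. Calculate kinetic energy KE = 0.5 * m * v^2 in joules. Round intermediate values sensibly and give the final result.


v^2 = 7.18^2 = 51.5524
KE = 0.5 * 61.1 * 51.5524
= 1574.93 J

1574.93 J


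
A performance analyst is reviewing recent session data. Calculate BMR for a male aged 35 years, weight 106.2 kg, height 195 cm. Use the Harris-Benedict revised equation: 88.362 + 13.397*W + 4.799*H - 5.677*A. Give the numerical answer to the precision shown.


Substituting values:
W term = 13.397 * 106.2 = 1422.7614
H term = 4.799 * 195 = 935.805
A term = 5.677 * 35 = 198.695
BMR = 2248.23 kcal/day

2248.23 kcal/day


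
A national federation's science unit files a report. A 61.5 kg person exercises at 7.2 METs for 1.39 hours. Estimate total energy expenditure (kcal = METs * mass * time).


Energy = METs * mass(kg) * time(h)
= 7.2 * 61.5 * 1.39
= 615.49 kcal

615.49 kcal


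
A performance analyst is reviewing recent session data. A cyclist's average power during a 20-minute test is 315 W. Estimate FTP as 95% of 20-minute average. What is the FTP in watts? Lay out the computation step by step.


FTP = 20-min power * 0.95
= 315 * 0.95
= 299.25 W

299.25 W


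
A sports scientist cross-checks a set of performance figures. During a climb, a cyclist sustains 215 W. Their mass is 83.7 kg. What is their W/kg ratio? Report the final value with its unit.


Power-to-weight = 215 W / 83.7 kg
= 2.569 W/kg

2.569 W/kg


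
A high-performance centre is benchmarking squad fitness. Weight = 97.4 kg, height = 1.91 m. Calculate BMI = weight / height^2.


height^2 = 1.91^2 = 3.6481
BMI = 97.4 / 3.6481 = 26.7 kg/m^2

26.7 kg/m^2
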